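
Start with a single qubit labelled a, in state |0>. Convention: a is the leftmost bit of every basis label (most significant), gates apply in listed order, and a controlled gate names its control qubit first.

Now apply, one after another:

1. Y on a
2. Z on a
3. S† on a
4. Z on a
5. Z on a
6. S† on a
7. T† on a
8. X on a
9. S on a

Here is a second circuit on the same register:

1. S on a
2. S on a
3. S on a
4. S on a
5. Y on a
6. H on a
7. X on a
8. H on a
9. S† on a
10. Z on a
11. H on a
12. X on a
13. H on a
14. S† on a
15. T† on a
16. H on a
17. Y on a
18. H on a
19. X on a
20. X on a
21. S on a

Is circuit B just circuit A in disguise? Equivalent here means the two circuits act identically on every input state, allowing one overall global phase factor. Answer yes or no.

No — the two circuits implement different unitaries, even allowing a global phase.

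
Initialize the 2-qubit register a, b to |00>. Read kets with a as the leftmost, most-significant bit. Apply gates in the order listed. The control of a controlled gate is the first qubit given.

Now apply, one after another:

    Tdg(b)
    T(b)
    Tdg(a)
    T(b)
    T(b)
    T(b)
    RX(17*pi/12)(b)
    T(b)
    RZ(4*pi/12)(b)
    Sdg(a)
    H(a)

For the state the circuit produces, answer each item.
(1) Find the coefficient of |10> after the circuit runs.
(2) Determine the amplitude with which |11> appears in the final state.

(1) The final state's coefficient on |10> equals (-sqrt(4 - 2*sqrt(2))/8 + sqrt(6*sqrt(2) + 12)/8)*exp(5*I*pi/6).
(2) |11> carries amplitude (-sqrt(2*sqrt(2) + 4)/8 - sqrt(12 - 6*sqrt(2))/8)*exp(11*I*pi/12) in the final state.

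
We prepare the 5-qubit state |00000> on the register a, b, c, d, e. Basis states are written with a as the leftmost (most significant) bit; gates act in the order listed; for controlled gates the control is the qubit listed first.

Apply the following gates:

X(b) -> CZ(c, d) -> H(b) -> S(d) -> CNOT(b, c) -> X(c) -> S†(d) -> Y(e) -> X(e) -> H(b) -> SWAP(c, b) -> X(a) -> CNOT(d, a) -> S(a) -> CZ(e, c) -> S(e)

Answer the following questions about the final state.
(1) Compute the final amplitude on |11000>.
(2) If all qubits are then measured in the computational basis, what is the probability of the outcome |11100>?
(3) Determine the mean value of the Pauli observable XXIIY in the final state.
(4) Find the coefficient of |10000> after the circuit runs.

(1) The amplitude on |11000> is -1/2.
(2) The probability of measuring |11100> is 1/4.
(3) The expectation value of XXIIY is 0.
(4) The amplitude on |10000> is 1/2.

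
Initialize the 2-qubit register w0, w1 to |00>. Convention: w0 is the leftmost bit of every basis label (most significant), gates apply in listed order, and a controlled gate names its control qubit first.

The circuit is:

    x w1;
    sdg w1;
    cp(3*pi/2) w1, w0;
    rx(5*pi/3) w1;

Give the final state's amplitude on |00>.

The amplitude on |00> is -1/2.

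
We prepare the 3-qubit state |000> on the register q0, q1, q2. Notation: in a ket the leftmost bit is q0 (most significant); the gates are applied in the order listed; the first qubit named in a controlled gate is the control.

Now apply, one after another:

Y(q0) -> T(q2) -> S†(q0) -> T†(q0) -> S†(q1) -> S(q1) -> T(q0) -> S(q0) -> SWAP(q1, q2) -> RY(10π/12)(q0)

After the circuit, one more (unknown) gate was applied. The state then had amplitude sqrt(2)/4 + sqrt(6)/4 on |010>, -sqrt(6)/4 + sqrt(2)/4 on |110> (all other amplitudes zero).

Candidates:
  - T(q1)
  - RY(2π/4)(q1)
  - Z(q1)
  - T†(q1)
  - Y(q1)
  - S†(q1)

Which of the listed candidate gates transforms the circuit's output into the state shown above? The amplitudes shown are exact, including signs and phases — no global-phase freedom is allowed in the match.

It was Y(q1) that produced the state shown. Key observation: the block from step 3 through step 8 cancels to the identity and can be dropped.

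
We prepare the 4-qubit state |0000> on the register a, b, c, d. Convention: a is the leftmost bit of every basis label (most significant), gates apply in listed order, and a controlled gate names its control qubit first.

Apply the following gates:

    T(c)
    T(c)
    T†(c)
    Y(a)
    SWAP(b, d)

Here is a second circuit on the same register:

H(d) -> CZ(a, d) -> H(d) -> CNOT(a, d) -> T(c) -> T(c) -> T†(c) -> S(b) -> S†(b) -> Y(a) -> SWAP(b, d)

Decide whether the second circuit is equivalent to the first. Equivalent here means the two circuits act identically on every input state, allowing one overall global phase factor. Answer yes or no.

Yes: on every input state the two circuits agree up to one overall phase factor.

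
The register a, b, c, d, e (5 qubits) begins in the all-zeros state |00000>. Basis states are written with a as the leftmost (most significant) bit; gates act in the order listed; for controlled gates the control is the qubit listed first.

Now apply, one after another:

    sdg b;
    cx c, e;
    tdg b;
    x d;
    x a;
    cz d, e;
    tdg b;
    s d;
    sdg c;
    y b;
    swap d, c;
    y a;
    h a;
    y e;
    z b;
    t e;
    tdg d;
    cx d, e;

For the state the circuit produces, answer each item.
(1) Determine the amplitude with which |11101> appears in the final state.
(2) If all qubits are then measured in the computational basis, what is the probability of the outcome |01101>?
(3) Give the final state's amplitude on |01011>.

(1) |11101> carries amplitude sqrt(2)*exp(I*pi/4)/2 in the final state.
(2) The probability of measuring |01101> is 1/2.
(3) The final state's coefficient on |01011> equals 0.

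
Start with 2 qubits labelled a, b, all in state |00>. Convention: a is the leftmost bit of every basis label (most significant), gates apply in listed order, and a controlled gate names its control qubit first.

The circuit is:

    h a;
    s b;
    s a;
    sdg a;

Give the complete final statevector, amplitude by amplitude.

The final amplitudes are sqrt(2)/2 on |00>, 0 on |01>, sqrt(2)/2 on |10>, 0 on |11>. Key observation: gates 3-4 undo each other exactly, leaving only the rest of the circuit to track.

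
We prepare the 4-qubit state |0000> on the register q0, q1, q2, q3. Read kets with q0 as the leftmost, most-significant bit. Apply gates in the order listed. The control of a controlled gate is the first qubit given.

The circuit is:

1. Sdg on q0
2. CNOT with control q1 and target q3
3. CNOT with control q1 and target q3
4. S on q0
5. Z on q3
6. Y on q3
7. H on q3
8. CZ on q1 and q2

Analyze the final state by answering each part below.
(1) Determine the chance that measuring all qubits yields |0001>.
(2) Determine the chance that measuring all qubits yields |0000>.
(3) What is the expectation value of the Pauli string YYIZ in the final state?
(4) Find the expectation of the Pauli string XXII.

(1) A full measurement returns |0001> with probability 1/2. Key observation: steps 1-4 multiply out to the identity, so the circuit reduces to the remaining gates.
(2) The probability of measuring |0000> is 1/2.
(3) The observable YYIZ averages to 0.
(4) The expectation value of XXII is 0.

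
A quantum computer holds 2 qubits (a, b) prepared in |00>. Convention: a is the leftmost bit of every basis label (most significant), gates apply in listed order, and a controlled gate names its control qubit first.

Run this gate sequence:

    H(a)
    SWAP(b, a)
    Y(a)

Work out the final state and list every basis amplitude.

The final amplitudes are 0 on |00>, 0 on |01>, sqrt(2)*I/2 on |10>, sqrt(2)*I/2 on |11>.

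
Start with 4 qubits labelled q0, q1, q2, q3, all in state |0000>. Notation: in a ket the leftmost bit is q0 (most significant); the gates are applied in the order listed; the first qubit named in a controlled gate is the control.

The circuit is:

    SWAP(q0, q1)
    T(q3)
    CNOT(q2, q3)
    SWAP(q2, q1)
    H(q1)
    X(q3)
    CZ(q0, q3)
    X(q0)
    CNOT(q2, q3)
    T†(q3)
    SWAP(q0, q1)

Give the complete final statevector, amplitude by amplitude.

The resulting statevector has amplitude -sqrt(2)*exp(3*I*pi/4)/2 on |0101>, -sqrt(2)*exp(3*I*pi/4)/2 on |1101>, and 0 on every other basis state.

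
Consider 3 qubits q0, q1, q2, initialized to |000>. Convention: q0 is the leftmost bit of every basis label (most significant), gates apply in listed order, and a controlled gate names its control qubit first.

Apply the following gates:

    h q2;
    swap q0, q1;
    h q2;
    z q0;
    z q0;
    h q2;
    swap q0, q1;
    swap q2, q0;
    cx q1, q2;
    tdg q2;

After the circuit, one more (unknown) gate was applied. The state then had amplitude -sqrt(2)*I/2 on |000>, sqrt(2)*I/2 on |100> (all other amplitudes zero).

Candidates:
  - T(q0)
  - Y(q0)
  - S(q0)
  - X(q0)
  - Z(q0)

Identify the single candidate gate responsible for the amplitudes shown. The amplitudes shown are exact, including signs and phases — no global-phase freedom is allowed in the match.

The applied gate was Y(q0). Key observation: gates 2-7 undo each other exactly, leaving only the rest of the circuit to track.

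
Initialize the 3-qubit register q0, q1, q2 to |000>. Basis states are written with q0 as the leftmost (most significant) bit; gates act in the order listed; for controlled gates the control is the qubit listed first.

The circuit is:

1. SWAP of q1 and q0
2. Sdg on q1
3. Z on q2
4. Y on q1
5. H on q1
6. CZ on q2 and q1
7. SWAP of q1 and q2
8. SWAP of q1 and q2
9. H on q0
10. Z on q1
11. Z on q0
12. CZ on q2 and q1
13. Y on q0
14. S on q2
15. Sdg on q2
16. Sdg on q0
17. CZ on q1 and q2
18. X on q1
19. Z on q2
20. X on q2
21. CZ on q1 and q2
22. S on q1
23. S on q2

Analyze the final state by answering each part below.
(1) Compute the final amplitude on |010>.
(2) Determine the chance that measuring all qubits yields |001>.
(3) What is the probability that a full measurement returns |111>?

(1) The amplitude on |010> is 0.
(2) A full measurement returns |001> with probability 1/4.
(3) Outcome |111> occurs with probability 1/4.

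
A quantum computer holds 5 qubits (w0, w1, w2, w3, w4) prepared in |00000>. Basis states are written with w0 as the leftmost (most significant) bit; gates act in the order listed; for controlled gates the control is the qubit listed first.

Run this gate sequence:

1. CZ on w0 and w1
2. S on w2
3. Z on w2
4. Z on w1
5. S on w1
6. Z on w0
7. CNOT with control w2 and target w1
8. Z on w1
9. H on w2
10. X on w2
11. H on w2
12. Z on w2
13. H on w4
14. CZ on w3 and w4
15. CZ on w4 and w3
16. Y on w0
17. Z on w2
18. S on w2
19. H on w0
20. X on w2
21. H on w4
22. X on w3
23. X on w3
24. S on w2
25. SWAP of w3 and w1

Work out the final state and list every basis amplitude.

The resulting statevector has amplitude -sqrt(2)/2 on |00100>, sqrt(2)/2 on |10100>, and 0 on every other basis state. Key observation: steps 9-12 multiply out to the identity, so the circuit reduces to the remaining gates.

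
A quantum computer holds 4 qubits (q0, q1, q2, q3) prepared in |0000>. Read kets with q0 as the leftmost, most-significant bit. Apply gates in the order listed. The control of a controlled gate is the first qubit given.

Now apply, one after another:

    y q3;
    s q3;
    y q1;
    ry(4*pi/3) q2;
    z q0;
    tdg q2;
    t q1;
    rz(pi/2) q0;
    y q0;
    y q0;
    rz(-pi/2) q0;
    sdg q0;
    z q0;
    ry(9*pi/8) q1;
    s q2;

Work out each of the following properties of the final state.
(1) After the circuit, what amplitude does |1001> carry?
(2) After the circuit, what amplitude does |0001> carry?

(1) |1001> carries amplitude 0 in the final state.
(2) The final state's coefficient on |0001> equals -exp(3*I*pi/4)*cos(pi/16)/2.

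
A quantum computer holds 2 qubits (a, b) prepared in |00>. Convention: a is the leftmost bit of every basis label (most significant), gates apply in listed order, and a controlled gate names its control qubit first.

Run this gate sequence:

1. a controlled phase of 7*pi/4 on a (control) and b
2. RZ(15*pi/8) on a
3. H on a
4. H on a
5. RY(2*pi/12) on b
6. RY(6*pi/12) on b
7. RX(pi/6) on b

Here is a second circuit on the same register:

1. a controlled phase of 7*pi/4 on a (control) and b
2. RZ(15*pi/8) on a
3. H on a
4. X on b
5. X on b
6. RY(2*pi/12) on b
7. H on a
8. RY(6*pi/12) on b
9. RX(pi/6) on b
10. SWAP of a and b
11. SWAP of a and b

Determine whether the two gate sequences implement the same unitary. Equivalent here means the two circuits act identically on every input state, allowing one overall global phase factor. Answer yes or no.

Yes, they are equivalent — the unitaries differ by at most a global phase.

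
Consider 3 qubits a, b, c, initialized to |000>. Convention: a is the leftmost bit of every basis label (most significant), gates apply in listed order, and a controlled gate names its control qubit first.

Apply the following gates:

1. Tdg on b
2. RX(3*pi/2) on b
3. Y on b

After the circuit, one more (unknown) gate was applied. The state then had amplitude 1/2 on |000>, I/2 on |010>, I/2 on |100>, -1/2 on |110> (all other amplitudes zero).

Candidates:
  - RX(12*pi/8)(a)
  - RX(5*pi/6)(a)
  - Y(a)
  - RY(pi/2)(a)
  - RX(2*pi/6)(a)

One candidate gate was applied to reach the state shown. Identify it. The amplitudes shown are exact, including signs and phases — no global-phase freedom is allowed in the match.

The applied gate was RX(12*pi/8)(a).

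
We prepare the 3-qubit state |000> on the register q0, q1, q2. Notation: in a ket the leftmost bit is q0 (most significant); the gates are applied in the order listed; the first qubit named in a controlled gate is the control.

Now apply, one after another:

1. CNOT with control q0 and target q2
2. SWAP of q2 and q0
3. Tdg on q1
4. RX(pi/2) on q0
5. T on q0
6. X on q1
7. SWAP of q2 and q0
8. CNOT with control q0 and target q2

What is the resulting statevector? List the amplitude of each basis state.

The final amplitudes are sqrt(2)/2 on |010>, -sqrt(2)*exp(3*I*pi/4)/2 on |011>, and 0 on every other basis state.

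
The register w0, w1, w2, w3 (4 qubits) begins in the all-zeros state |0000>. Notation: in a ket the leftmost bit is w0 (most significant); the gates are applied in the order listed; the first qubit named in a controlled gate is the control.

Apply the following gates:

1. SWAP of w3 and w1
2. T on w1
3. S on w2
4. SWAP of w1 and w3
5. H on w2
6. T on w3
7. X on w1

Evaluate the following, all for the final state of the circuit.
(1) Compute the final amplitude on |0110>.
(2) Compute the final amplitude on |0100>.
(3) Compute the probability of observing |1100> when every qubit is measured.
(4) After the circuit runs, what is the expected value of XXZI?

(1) The final state's coefficient on |0110> equals sqrt(2)/2.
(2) |0100> carries amplitude sqrt(2)/2 in the final state.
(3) A full measurement returns |1100> with probability 0.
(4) In the final state, XXZI has expectation 0.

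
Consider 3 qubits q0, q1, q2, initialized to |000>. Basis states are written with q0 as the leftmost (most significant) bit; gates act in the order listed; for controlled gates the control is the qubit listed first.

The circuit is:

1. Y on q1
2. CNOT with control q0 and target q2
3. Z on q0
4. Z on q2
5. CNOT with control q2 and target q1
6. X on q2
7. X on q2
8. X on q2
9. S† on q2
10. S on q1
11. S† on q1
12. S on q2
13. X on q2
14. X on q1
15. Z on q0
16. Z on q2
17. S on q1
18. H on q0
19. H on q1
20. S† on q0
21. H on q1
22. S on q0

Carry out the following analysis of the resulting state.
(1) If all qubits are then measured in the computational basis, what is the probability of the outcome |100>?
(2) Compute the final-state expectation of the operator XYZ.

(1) Outcome |100> occurs with probability 1/2.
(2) The observable XYZ averages to 0.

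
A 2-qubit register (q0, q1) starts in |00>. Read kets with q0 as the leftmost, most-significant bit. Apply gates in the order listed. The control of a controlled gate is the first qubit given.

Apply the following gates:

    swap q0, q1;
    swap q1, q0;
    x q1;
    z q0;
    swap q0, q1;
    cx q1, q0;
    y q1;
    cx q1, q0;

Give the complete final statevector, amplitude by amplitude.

The resulting statevector has amplitude I on |01>, and 0 on every other basis state.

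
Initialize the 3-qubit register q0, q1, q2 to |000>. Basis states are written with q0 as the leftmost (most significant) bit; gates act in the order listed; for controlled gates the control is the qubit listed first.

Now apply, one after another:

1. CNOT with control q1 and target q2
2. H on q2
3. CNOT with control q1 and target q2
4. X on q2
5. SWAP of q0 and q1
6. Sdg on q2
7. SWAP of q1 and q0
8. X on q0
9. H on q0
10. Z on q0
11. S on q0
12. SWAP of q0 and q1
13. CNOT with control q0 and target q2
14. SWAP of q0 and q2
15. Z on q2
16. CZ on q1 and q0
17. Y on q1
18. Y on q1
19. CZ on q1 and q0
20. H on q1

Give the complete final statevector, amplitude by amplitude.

The final amplitudes are sqrt(2)*(1 + I)/4 on |000>, 0 on |001>, sqrt(2)*(1 - I)/4 on |010>, 0 on |011>, sqrt(2)*(1 - I)/4 on |100>, 0 on |101>, sqrt(2)*(-1 - I)/4 on |110>, 0 on |111>. Key observation: the block from step 16 through step 19 cancels to the identity and can be dropped.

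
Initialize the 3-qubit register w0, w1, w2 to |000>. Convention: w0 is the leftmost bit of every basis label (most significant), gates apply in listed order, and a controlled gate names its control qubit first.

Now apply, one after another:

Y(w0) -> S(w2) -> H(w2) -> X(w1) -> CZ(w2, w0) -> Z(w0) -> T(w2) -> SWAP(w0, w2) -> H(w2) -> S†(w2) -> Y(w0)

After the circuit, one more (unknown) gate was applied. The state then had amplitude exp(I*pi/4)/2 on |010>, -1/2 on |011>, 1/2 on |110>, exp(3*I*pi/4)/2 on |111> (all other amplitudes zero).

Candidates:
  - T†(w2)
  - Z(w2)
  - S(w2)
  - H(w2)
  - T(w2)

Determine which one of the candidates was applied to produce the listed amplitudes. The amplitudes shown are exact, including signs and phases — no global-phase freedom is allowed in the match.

The unique candidate consistent with the amplitudes is T(w2).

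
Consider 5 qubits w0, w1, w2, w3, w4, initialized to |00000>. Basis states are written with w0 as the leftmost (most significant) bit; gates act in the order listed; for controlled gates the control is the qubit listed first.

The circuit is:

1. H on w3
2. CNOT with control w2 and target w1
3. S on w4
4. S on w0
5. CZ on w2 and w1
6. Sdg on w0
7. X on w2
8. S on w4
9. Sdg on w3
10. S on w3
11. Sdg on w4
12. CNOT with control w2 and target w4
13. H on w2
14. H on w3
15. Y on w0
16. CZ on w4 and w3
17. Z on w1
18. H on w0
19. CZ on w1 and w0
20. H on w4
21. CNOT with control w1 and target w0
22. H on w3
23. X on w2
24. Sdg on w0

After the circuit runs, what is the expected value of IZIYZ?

The expectation value of IZIYZ is 0. Key observation: the block from step 8 through step 11 cancels to the identity and can be dropped.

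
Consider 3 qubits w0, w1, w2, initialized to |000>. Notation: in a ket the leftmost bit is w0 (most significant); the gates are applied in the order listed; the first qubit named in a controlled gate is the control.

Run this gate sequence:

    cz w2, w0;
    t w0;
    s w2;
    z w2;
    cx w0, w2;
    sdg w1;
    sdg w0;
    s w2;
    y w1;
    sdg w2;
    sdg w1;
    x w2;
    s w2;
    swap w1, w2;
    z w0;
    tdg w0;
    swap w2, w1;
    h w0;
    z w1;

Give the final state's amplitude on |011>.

The amplitude on |011> is -sqrt(2)*I/2.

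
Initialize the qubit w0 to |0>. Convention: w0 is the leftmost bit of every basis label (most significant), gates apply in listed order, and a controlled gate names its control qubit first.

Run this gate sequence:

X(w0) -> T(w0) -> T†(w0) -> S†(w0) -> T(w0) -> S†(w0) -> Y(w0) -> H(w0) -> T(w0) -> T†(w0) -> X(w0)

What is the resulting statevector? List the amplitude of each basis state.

The final amplitudes are sqrt(2)*exp(3*I*pi/4)/2 on |0>, sqrt(2)*exp(3*I*pi/4)/2 on |1>.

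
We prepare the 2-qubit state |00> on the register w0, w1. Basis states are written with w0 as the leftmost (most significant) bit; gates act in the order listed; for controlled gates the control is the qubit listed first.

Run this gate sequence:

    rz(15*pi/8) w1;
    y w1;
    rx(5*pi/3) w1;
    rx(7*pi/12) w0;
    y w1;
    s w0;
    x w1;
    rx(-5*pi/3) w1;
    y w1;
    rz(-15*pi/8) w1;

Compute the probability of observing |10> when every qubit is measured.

Outcome |10> occurs with probability -sqrt(2)/32 + sqrt(6)/32 + 1/8.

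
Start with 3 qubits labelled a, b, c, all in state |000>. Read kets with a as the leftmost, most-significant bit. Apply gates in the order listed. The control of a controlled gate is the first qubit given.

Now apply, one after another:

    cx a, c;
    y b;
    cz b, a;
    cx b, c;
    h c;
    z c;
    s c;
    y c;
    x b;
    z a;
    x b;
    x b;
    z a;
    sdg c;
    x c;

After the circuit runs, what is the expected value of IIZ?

The expectation value of IIZ is 0. Key observation: the block from step 10 through step 13 cancels to the identity and can be dropped.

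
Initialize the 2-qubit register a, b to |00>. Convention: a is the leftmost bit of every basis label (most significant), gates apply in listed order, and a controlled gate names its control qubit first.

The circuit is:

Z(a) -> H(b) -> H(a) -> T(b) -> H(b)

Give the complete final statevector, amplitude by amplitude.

The final amplitudes are sqrt(2)*(1 + exp(I*pi/4))/4 on |00>, sqrt(2)*(1 - exp(I*pi/4))/4 on |01>, sqrt(2)*(1 + exp(I*pi/4))/4 on |10>, sqrt(2)*(1 - exp(I*pi/4))/4 on |11>.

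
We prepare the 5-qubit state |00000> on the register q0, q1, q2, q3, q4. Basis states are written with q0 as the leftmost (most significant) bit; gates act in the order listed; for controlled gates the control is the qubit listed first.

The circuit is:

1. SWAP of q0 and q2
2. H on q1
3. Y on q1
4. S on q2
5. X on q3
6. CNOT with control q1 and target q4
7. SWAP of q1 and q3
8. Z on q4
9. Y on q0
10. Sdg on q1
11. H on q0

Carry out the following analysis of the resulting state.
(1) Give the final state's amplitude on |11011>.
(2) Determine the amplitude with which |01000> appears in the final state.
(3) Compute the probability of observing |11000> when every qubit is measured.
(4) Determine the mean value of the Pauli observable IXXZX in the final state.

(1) |11011> carries amplitude I/2 in the final state.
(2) |01000> carries amplitude -I/2 in the final state.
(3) A full measurement returns |11000> with probability 1/4.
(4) The observable IXXZX averages to 0.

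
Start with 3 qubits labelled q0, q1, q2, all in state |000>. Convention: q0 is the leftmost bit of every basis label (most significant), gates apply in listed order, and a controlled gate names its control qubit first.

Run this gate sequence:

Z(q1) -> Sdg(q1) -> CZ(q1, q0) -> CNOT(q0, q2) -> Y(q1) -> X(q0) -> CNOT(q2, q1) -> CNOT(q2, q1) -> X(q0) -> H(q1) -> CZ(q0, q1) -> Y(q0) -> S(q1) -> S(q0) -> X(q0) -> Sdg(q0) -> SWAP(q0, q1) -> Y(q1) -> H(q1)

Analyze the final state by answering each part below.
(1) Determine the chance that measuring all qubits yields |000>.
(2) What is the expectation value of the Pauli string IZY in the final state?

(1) The probability of measuring |000> is 1/4.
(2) The observable IZY averages to 0.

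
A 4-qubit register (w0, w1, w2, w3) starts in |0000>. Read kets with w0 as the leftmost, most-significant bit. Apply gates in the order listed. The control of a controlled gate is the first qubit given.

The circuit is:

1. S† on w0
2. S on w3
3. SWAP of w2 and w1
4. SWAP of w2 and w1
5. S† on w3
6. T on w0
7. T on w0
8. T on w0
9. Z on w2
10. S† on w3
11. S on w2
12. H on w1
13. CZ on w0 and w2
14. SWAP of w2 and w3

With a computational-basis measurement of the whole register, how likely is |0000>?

Outcome |0000> occurs with probability 1/2. Key observation: steps 2-5 multiply out to the identity, so the circuit reduces to the remaining gates.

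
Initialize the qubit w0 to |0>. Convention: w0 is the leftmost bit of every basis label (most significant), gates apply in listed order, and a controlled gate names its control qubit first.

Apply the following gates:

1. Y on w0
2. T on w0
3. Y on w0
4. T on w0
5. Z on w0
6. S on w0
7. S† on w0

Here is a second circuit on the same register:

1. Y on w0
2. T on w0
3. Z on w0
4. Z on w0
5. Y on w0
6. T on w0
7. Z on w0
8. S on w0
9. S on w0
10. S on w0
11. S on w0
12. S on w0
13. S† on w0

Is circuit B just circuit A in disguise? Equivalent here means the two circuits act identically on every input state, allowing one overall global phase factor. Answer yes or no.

Yes — the two circuits implement the same unitary up to a global phase.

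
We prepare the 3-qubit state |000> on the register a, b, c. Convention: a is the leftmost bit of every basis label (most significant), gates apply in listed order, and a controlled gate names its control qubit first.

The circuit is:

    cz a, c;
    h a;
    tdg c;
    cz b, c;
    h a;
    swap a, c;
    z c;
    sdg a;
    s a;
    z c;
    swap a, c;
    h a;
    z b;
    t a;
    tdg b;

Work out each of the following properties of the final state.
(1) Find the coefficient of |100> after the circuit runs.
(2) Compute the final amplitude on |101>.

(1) |100> carries amplitude sqrt(2)*exp(I*pi/4)/2 in the final state. Key observation: steps 5-12 multiply out to the identity, so the circuit reduces to the remaining gates.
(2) The final state's coefficient on |101> equals 0.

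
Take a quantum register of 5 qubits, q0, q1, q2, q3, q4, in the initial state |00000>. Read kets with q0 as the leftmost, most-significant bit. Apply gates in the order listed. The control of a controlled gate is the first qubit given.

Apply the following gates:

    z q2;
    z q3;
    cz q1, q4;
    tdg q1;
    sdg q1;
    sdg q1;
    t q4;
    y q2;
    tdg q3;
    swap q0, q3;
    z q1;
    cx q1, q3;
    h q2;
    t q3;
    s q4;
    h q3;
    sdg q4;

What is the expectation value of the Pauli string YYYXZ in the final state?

The expectation value of YYYXZ is 0.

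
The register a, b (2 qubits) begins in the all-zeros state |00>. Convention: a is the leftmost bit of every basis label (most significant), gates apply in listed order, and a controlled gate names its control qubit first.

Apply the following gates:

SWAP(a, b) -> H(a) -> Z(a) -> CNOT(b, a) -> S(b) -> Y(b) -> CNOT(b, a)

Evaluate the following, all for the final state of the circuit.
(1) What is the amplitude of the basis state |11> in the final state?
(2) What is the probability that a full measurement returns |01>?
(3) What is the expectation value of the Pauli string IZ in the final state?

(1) The final state's coefficient on |11> equals sqrt(2)*I/2.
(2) Outcome |01> occurs with probability 1/2.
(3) The expectation value of IZ is -1.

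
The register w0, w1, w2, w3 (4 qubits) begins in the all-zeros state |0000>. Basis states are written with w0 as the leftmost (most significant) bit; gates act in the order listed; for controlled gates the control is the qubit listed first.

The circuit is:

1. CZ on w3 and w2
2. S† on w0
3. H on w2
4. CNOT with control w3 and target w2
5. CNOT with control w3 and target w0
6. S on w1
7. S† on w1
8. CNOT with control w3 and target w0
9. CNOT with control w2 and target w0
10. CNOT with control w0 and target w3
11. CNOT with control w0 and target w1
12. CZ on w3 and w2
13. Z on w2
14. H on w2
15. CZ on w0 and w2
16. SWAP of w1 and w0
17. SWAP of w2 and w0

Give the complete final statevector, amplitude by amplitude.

After the circuit, the state carries amplitude 1/2 on |0000>, 1/2 on |0111>, 1/2 on |1000>, 1/2 on |1111>, and 0 on every other basis state. Key observation: steps 5-8 multiply out to the identity, so the circuit reduces to the remaining gates.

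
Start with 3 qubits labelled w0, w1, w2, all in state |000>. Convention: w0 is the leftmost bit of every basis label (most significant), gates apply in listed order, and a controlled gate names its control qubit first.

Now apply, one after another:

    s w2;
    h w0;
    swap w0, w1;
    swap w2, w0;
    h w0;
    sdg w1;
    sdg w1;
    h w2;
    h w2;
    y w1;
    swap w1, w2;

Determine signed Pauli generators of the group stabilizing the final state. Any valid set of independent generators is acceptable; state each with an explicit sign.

One valid set of independent stabilizer generators is +XII, +IIX, +IZI (any independent generating set of the same group is equally correct). Key observation: steps 8-9 multiply out to the identity, so the circuit reduces to the remaining gates.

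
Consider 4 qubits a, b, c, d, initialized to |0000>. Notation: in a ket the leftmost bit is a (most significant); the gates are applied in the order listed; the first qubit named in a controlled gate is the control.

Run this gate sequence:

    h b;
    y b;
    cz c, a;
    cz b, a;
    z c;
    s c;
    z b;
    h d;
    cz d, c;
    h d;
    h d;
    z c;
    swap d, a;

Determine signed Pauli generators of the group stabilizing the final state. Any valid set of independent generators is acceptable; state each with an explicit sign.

The final state is stabilized by the group generated by +XIII, +IXII, +IIZI, +IIIZ; other independent generating sets are equally valid.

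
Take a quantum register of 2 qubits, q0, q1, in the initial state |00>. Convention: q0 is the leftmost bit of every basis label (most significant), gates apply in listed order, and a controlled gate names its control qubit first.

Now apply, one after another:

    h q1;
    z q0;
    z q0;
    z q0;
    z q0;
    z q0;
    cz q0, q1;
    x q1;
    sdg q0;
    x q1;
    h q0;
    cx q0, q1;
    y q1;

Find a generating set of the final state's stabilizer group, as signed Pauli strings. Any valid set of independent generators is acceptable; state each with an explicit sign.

One valid set of independent stabilizer generators is +XI, -IX (any independent generating set of the same group is equally correct). Key observation: the block from step 3 through step 6 cancels to the identity and can be dropped.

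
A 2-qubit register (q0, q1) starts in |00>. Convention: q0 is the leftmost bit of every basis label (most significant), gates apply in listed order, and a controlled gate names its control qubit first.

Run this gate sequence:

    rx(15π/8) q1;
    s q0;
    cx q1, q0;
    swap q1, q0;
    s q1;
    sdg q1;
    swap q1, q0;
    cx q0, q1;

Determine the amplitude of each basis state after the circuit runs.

The final amplitudes are -cos(pi/16) on |00>, 0 on |01>, -I*sin(pi/16) on |10>, 0 on |11>. Key observation: gates 4-7 undo each other exactly, leaving only the rest of the circuit to track.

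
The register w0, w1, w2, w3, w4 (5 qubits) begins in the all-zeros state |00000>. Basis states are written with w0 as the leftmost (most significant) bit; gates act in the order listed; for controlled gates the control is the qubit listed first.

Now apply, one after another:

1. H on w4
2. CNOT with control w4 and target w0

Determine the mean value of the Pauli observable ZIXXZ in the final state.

The expectation value of ZIXXZ is 0.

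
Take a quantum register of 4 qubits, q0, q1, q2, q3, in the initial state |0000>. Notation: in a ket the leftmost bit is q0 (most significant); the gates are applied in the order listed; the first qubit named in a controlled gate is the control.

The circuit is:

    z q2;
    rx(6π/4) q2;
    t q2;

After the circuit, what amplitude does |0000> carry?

The final state's coefficient on |0000> equals -sqrt(2)/2.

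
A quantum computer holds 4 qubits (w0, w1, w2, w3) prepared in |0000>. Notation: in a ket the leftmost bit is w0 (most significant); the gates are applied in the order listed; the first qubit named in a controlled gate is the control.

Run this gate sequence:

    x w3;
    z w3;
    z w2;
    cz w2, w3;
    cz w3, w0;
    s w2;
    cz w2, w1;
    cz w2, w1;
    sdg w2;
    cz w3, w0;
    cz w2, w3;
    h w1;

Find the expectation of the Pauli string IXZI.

In the final state, IXZI has expectation 1. Key observation: gates 4-11 undo each other exactly, leaving only the rest of the circuit to track.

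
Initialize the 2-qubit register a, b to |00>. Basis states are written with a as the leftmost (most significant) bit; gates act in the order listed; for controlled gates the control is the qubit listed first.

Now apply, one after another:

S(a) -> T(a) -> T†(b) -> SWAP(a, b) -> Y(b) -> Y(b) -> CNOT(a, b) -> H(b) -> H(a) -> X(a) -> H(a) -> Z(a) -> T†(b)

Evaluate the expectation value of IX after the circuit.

The observable IX averages to sqrt(2)/2.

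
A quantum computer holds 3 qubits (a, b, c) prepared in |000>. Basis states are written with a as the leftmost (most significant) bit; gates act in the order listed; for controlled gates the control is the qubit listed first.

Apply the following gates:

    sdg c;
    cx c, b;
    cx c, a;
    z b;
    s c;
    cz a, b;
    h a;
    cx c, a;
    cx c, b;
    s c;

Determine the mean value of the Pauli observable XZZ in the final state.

The expectation value of XZZ is 1.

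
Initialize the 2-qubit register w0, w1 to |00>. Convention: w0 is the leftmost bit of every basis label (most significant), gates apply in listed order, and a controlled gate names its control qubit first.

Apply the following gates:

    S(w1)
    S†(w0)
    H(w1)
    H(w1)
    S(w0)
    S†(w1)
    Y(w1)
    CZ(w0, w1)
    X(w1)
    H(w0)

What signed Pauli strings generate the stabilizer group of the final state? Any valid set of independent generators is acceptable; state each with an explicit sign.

One valid set of independent stabilizer generators is +XI, +IZ (any independent generating set of the same group is equally correct). Key observation: gates 1-6 undo each other exactly, leaving only the rest of the circuit to track.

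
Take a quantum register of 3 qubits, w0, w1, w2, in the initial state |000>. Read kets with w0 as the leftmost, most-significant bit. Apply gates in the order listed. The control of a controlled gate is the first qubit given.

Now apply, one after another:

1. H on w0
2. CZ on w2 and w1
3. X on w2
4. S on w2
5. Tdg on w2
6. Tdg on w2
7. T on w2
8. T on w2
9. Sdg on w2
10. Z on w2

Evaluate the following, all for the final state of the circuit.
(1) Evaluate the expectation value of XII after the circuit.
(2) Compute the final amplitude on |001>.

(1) In the final state, XII has expectation 1.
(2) The final state's coefficient on |001> equals -sqrt(2)/2.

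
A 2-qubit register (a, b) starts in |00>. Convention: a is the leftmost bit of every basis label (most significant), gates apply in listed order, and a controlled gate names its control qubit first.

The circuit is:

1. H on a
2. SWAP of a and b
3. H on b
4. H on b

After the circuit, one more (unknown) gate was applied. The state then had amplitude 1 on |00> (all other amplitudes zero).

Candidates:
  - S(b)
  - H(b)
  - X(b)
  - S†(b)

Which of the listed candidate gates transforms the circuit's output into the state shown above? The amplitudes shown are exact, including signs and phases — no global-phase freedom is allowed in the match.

The applied gate was H(b). Key observation: the block from step 3 through step 4 cancels to the identity and can be dropped.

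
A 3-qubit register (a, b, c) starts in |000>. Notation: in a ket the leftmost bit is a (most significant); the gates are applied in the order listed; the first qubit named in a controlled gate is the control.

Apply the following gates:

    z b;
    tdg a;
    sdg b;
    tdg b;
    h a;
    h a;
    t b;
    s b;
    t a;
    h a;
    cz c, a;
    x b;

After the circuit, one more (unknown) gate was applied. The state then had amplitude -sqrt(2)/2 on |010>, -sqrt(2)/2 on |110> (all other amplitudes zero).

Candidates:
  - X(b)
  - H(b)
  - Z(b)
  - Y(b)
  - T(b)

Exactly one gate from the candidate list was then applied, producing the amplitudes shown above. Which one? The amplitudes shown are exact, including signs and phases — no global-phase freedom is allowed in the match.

The unique candidate consistent with the amplitudes is Z(b). Key observation: steps 2-9 multiply out to the identity, so the circuit reduces to the remaining gates.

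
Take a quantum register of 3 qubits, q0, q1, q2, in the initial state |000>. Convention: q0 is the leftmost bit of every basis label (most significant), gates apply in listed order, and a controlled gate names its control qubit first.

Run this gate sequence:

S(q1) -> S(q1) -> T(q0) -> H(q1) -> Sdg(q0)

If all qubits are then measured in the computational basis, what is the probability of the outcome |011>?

Outcome |011> occurs with probability 0.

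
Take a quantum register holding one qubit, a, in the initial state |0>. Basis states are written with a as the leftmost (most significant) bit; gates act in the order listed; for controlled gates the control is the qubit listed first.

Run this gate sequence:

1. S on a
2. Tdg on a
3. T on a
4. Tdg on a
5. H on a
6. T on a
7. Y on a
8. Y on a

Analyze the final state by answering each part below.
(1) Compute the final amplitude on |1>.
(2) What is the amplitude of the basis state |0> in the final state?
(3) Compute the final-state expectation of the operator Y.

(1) The amplitude on |1> is sqrt(2)*exp(I*pi/4)/2.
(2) The final state's coefficient on |0> equals sqrt(2)/2.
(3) The observable Y averages to sqrt(2)/2.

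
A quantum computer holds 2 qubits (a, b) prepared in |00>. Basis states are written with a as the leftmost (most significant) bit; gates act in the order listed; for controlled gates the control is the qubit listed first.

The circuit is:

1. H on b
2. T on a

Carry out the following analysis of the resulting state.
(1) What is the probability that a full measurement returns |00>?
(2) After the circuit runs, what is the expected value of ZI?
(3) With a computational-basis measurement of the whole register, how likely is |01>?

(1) A full measurement returns |00> with probability 1/2.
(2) In the final state, ZI has expectation 1.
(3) Outcome |01> occurs with probability 1/2.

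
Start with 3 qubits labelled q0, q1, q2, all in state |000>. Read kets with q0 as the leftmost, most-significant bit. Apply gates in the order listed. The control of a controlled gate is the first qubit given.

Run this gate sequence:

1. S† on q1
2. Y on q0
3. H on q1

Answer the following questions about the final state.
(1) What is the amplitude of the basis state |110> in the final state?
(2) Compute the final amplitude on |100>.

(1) |110> carries amplitude sqrt(2)*I/2 in the final state.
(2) The amplitude on |100> is sqrt(2)*I/2.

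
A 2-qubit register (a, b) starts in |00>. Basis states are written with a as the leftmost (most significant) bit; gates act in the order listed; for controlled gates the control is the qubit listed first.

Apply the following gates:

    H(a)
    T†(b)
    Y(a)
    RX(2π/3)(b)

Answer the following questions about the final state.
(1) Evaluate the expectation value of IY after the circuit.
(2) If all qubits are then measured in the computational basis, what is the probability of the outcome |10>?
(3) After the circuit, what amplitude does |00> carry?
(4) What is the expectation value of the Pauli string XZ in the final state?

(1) The expectation value of IY is -sqrt(3)/2.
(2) A full measurement returns |10> with probability 1/8.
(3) The final state's coefficient on |00> equals -sqrt(2)*I/4.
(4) In the final state, XZ has expectation 1/2.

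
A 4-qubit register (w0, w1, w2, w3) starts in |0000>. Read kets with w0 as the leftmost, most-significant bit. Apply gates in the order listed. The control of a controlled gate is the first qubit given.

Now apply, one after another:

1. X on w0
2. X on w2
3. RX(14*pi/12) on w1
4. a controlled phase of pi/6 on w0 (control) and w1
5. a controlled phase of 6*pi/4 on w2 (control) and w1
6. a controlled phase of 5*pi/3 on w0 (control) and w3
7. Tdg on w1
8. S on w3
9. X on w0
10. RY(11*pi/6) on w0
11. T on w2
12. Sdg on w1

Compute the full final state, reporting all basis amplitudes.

The resulting statevector has amplitude exp(I*pi/4)/4 on |0010>, (-2 - sqrt(3))*exp(2*I*pi/3)/4 on |0110>, (-2 + sqrt(3))*exp(I*pi/4)/4 on |1010>, exp(2*I*pi/3)/4 on |1110>, and 0 on every other basis state.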